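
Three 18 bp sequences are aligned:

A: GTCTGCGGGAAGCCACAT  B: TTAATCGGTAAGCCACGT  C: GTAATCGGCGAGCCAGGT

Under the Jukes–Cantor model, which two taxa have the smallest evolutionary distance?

B and C

A–B: 6/18 differ, p = 0.333, d = 0.441.
A–C: 7/18 differ, p = 0.389, d = 0.548.
B–C: 4/18 differ, p = 0.222, d = 0.264.
The smallest distance is between B and C.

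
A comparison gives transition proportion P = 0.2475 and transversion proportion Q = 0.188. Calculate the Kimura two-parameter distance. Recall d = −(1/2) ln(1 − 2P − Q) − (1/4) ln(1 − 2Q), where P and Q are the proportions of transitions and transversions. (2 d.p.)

Under the Kimura two-parameter model, d = −½ ln(1 − 2P − Q) − ¼ ln(1 − 2Q).
1 − 2P − Q = 0.317, giving −½ ln(0.317) = 0.574427.
1 − 2Q = 0.624, giving −¼ ln(0.624) = 0.117901.
d = 0.574427 + 0.117901 = 0.692328.

0.69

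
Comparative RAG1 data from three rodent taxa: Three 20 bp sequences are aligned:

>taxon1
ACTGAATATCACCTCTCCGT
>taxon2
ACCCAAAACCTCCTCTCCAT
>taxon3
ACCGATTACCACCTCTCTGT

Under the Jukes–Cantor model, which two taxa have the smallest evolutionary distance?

taxon1–taxon2: 6/20 differ, p = 0.300, d = 0.383.
taxon1–taxon3: 4/20 differ, p = 0.200, d = 0.233.
taxon2–taxon3: 6/20 differ, p = 0.300, d = 0.383.
The smallest distance is between taxon1 and taxon3.

taxon1 and taxon3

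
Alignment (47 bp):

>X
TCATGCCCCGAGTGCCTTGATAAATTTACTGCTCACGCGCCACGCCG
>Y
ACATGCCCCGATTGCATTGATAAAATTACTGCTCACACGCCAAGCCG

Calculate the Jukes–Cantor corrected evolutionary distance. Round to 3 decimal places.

The sequences differ at 6 of 47 sites (1, 12, 16, 25, 37, 43), so p = 6/47 ≈ 0.12766.
d = −(3/4) ln(1 − 4p/3) = −0.75 ln(1 − 0.170213) = −0.75 ln(0.829787)
  = −0.75 × (-0.186586) = 0.139940 substitutions/site.

0.140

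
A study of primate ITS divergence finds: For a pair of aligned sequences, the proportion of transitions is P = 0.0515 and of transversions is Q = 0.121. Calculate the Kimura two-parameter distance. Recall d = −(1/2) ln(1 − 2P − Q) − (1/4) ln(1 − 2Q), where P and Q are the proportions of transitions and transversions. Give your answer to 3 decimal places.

Under the Kimura two-parameter model, d = −½ ln(1 − 2P − Q) − ¼ ln(1 − 2Q).
1 − 2P − Q = 0.776, giving −½ ln(0.776) = 0.126801.
1 − 2Q = 0.758, giving −¼ ln(0.758) = 0.069268.
d = 0.126801 + 0.069268 = 0.196069.

0.196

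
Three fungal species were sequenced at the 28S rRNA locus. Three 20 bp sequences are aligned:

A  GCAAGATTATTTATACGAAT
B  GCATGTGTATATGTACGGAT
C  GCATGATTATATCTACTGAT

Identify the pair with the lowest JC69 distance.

A–B: 6/20 differ, p = 0.300, d = 0.383.
A–C: 5/20 differ, p = 0.250, d = 0.304.
B–C: 4/20 differ, p = 0.200, d = 0.233.
The smallest distance is between B and C.

B and C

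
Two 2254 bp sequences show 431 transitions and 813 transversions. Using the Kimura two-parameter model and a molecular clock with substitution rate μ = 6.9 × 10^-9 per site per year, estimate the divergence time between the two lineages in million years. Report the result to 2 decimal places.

72.40

P = 431/2254 ≈ 0.191216 and Q = 813/2254 ≈ 0.360692.
Under the Kimura two-parameter model, d = −½ ln(1 − 2P − Q) − ¼ ln(1 − 2Q).
1 − 2P − Q = 0.256876, giving −½ ln(0.256876) = 0.679581.
1 − 2Q = 0.278616, giving −¼ ln(0.278616) = 0.319480.
d = 0.679581 + 0.319480 = 0.999061.
Under a molecular clock d = 2μt, so t = d/(2μ) = 0.999061 / (2 × 6.9 × 10^-9) = 72.40 million years.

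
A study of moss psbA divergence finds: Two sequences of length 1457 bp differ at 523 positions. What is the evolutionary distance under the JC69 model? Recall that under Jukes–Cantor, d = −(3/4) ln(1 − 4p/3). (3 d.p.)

p = 523/1457 ≈ 0.358957.
d = −(3/4) ln(1 − 4p/3) = −0.75 ln(1 − 0.478609) = −0.75 ln(0.521391)
  = −0.75 × (-0.651255) = 0.488441 substitutions/site.

0.488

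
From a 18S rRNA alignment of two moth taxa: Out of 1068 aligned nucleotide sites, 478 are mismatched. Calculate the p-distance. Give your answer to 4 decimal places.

p = 478/1068 = 0.447565… ≈ 0.4476 (to 4 d.p.).

0.4476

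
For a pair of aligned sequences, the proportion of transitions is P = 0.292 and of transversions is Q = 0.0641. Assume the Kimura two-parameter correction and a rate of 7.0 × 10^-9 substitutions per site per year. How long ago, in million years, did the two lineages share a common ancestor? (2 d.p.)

Under the Kimura two-parameter model, d = −½ ln(1 − 2P − Q) − ¼ ln(1 − 2Q).
1 − 2P − Q = 0.3519, giving −½ ln(0.3519) = 0.522204.
1 − 2Q = 0.8718, giving −¼ ln(0.8718) = 0.034299.
d = 0.522204 + 0.034299 = 0.556503.
Under a molecular clock d = 2μt, so t = d/(2μ) = 0.556503 / (2 × 7.0 × 10^-9) = 39.75 million years.

39.75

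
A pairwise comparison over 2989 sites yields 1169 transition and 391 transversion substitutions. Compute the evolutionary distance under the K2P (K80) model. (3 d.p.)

P = 1169/2989 ≈ 0.391101 and Q = 391/2989 ≈ 0.130813.
Under the Kimura two-parameter model, d = −½ ln(1 − 2P − Q) − ¼ ln(1 − 2Q).
1 − 2P − Q = 0.086985, giving −½ ln(0.086985) = 1.221010.
1 − 2Q = 0.738374, giving −¼ ln(0.738374) = 0.075826.
d = 1.221010 + 0.075826 = 1.296836.

1.297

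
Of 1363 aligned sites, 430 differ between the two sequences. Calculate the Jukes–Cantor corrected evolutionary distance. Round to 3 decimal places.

0.409

p = 430/1363 ≈ 0.315481.
d = −(3/4) ln(1 − 4p/3) = −0.75 ln(1 − 0.420641) = −0.75 ln(0.579359)
  = −0.75 × (-0.545833) = 0.409375 substitutions/site.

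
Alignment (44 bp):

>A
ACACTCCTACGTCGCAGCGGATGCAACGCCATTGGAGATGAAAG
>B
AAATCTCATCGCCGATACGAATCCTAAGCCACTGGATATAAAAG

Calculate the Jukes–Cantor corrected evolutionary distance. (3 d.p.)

The sequences differ at 17 of 44 sites, so p = 17/44 ≈ 0.386364.
d = −(3/4) ln(1 − 4p/3) = −0.75 ln(1 − 0.515152) = −0.75 ln(0.484848)
  = −0.75 × (-0.723920) = 0.542940 substitutions/site.

0.543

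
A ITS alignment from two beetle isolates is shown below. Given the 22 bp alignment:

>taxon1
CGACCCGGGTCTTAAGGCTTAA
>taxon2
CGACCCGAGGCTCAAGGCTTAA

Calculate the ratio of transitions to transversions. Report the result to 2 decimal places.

Transitions are A↔G and C↔T; transversions are all other mismatches.
Transitions: 2. Transversions: 1.
R = 2/1 = 2.00.

2.00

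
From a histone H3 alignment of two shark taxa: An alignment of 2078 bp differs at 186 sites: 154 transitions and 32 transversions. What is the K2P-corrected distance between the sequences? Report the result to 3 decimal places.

P = 154/2078 ≈ 0.07411 and Q = 32/2078 ≈ 0.015399.
Under the Kimura two-parameter model, d = −½ ln(1 − 2P − Q) − ¼ ln(1 − 2Q).
1 − 2P − Q = 0.836381, giving −½ ln(0.836381) = 0.089336.
1 − 2Q = 0.969202, giving −¼ ln(0.969202) = 0.007821.
d = 0.089336 + 0.007821 = 0.097157.

0.097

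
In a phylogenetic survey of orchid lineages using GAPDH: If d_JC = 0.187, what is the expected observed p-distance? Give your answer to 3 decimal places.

0.166

p = (3/4)(1 − e^(−4d/3)) = 0.75 × (1 − e^(-0.249333)) = 0.75 × (1 − 0.779320) = 0.165510.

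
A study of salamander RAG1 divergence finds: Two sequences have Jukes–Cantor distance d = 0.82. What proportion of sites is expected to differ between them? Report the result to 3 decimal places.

0.499

p = (3/4)(1 − e^(−4d/3)) = 0.75 × (1 − e^(-1.093333)) = 0.75 × (1 − 0.335098) = 0.498677.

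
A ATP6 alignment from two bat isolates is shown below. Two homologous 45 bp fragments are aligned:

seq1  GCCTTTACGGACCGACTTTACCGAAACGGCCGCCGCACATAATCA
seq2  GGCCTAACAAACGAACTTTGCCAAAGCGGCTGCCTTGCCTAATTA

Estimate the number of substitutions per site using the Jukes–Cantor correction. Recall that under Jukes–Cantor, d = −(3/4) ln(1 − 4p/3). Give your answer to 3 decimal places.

The sequences differ at 16 of 45 sites, so p = 16/45 ≈ 0.355556.
d = −(3/4) ln(1 − 4p/3) = −0.75 ln(1 − 0.474075) = −0.75 ln(0.525925)
  = −0.75 × (-0.642597) = 0.481948 substitutions/site.

0.482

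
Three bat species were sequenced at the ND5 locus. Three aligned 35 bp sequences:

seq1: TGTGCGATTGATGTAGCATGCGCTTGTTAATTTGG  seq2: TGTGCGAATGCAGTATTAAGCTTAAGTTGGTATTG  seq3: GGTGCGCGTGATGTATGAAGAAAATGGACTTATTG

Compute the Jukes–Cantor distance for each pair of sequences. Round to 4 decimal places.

seq1–seq2: 14/35 sites differ → p = 0.4, d = −0.75 ln(1 − 0.533333) = 0.571605 ≈ 0.5716.
seq1–seq3: 16/35 sites differ → p ≈ 0.457143, d = −0.75 ln(1 − 0.609524) = 0.705292 ≈ 0.7053.
seq2–seq3: 14/35 sites differ → p = 0.4, d = −0.75 ln(1 − 0.533333) = 0.571605 ≈ 0.5716.

d(seq1,seq2) = 0.5716, d(seq1,seq3) = 0.7053, d(seq2,seq3) = 0.5716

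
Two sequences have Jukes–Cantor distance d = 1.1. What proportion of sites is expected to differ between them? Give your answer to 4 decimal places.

p = (3/4)(1 − e^(−4d/3)) = 0.75 × (1 − e^(-1.466667)) = 0.75 × (1 − 0.230693) = 0.576980.

0.5770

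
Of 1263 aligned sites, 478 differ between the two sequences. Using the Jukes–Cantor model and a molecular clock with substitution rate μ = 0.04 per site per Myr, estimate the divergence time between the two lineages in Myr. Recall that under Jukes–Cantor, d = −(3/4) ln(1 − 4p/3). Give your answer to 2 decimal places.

6.59

p = 478/1263 ≈ 0.378464.
d = −(3/4) ln(1 − 4p/3) = −0.75 ln(1 − 0.504619) = −0.75 ln(0.495381)
  = −0.75 × (-0.702428) = 0.526821 substitutions/site.
Under a molecular clock d = 2μt, so t = d/(2μ) = 0.526821 / (2 × 0.04) = 6.59 Myr.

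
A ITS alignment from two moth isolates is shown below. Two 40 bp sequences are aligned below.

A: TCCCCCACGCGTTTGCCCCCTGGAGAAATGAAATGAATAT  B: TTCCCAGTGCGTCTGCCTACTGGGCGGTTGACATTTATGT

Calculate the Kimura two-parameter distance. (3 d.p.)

Of 40 sites, 9 differences are transitions and 7 are transversions, so P = 9/40 = 0.225 and Q = 7/40 = 0.175.
Under the Kimura two-parameter model, d = −½ ln(1 − 2P − Q) − ¼ ln(1 − 2Q).
1 − 2P − Q = 0.375, giving −½ ln(0.375) = 0.490415.
1 − 2Q = 0.65, giving −¼ ln(0.65) = 0.107696.
d = 0.490415 + 0.107696 = 0.598111.

0.598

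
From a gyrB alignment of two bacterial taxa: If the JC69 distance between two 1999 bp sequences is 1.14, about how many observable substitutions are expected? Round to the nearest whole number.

1171

Invert JC69: p = (3/4)(1 − e^(−4d/3)) = 0.75 × (1 − e^(-1.52)) = 0.75 × (1 − 0.218712) = 0.585966.
Expected differing sites = pL ≈ 0.585966 × 1999 = 1171.346034 ≈ 1171.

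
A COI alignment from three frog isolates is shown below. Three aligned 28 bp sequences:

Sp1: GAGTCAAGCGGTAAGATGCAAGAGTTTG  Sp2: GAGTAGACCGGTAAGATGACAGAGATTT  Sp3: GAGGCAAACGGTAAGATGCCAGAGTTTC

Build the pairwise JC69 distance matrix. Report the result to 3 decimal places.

Sp1–Sp2: 7/28 sites differ → p = 0.25, d = −0.75 ln(1 − 0.333333) = 0.304098 ≈ 0.304.
Sp1–Sp3: 4/28 sites differ → p ≈ 0.142857, d = −0.75 ln(1 − 0.190476) = 0.158482 ≈ 0.158.
Sp2–Sp3: 7/28 sites differ → p = 0.25, d = −0.75 ln(1 − 0.333333) = 0.304098 ≈ 0.304.

d(Sp1,Sp2) = 0.304, d(Sp1,Sp3) = 0.158, d(Sp2,Sp3) = 0.304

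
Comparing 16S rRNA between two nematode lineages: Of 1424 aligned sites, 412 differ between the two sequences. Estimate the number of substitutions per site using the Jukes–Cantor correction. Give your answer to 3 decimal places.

0.366

p = 412/1424 ≈ 0.289326.
d = −(3/4) ln(1 − 4p/3) = −0.75 ln(1 − 0.385768) = −0.75 ln(0.614232)
  = −0.75 × (-0.487383) = 0.365537 substitutions/site.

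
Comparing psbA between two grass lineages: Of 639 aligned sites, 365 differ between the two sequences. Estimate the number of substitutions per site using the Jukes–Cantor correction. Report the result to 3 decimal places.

1.075

p = 365/639 ≈ 0.571205.
d = −(3/4) ln(1 − 4p/3) = −0.75 ln(1 − 0.761607) = −0.75 ln(0.238393)
  = −0.75 × (-1.433835) = 1.075376 substitutions/site.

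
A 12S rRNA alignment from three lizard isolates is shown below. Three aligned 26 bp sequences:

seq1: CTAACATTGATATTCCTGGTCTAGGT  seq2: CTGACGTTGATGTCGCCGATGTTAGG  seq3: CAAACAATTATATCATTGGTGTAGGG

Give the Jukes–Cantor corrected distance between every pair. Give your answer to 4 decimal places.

d(seq1,seq2) = 0.6228, d(seq1,seq3) = 0.3961, d(seq2,seq3) = 0.7166

seq1–seq2: 11/26 sites differ → p ≈ 0.423077, d = −0.75 ln(1 − 0.564103) = 0.622762 ≈ 0.6228.
seq1–seq3: 8/26 sites differ → p ≈ 0.307692, d = −0.75 ln(1 − 0.410256) = 0.396050 ≈ 0.3961.
seq2–seq3: 12/26 sites differ → p ≈ 0.461538, d = −0.75 ln(1 − 0.615384) = 0.716632 ≈ 0.7166.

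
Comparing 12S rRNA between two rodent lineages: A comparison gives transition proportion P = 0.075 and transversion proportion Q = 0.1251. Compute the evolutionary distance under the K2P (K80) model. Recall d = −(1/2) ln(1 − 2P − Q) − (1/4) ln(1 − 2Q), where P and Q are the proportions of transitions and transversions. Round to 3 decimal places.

0.233

Under the Kimura two-parameter model, d = −½ ln(1 − 2P − Q) − ¼ ln(1 − 2Q).
1 − 2P − Q = 0.7249, giving −½ ln(0.7249) = 0.160861.
1 − 2Q = 0.7498, giving −¼ ln(0.7498) = 0.071987.
d = 0.160861 + 0.071987 = 0.232848.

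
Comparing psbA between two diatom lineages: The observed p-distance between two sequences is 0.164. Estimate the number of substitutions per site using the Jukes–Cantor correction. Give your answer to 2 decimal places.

0.19

d = −(3/4) ln(1 − 4p/3) = −0.75 ln(1 − 0.218667) = −0.75 ln(0.781333)
  = −0.75 × (-0.246754) = 0.185066 substitutions/site.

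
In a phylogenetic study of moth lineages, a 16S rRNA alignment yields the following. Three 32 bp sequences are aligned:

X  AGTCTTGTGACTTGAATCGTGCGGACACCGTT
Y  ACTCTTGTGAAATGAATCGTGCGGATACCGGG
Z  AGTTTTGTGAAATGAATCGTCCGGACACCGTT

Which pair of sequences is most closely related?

X and Z

X–Y: 6/32 differ, p = 0.188, d = 0.216.
X–Z: 4/32 differ, p = 0.125, d = 0.137.
Y–Z: 6/32 differ, p = 0.188, d = 0.216.
The smallest distance is between X and Z.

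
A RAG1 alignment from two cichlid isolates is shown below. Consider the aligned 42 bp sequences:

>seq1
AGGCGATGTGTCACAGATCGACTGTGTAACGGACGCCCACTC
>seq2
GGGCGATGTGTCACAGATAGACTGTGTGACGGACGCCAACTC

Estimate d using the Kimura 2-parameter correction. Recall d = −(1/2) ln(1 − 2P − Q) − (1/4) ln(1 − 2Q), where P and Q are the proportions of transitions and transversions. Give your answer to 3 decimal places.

0.102

Of 42 sites, 2 differences are transitions and 2 are transversions, so P = 2/42 ≈ 0.047619 and Q = 2/42 ≈ 0.047619.
Under the Kimura two-parameter model, d = −½ ln(1 − 2P − Q) − ¼ ln(1 − 2Q).
1 − 2P − Q = 0.857143, giving −½ ln(0.857143) = 0.077075.
1 − 2Q = 0.904762, giving −¼ ln(0.904762) = 0.025021.
d = 0.077075 + 0.025021 = 0.102096.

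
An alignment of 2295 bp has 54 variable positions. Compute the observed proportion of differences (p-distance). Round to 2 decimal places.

0.02

p = 54/2295 = 0.023529… ≈ 0.02 (to 2 d.p.).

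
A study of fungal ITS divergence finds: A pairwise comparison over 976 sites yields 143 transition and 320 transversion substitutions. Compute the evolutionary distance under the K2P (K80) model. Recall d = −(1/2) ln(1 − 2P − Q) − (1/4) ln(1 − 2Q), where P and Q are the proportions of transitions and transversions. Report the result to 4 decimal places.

P = 143/976 ≈ 0.146516 and Q = 320/976 ≈ 0.327869.
Under the Kimura two-parameter model, d = −½ ln(1 − 2P − Q) − ¼ ln(1 − 2Q).
1 − 2P − Q = 0.379099, giving −½ ln(0.379099) = 0.484979.
1 − 2Q = 0.344262, giving −¼ ln(0.344262) = 0.266588.
d = 0.484979 + 0.266588 = 0.751567.

0.7516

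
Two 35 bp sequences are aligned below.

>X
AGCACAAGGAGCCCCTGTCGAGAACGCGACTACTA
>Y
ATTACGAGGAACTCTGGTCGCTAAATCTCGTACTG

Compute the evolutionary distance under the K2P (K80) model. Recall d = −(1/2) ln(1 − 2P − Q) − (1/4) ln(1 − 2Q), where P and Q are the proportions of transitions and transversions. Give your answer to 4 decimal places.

0.6387

Of 35 sites, 6 differences are transitions and 9 are transversions, so P = 6/35 ≈ 0.171429 and Q = 9/35 ≈ 0.257143.
Under the Kimura two-parameter model, d = −½ ln(1 − 2P − Q) − ¼ ln(1 − 2Q).
1 − 2P − Q = 0.399999, giving −½ ln(0.399999) = 0.458147.
1 − 2Q = 0.485714, giving −¼ ln(0.485714) = 0.180534.
d = 0.458147 + 0.180534 = 0.638681.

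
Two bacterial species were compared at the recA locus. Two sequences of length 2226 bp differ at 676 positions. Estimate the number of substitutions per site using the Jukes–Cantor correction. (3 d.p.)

0.389

p = 676/2226 ≈ 0.303684.
d = −(3/4) ln(1 − 4p/3) = −0.75 ln(1 − 0.404912) = −0.75 ln(0.595088)
  = −0.75 × (-0.519046) = 0.389285 substitutions/site.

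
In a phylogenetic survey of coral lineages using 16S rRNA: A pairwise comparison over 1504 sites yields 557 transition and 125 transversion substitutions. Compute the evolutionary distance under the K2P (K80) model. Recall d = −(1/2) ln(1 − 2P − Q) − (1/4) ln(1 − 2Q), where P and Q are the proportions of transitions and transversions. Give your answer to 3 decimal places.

P = 557/1504 ≈ 0.370346 and Q = 125/1504 ≈ 0.083112.
Under the Kimura two-parameter model, d = −½ ln(1 − 2P − Q) − ¼ ln(1 − 2Q).
1 − 2P − Q = 0.176196, giving −½ ln(0.176196) = 0.868079.
1 − 2Q = 0.833776, giving −¼ ln(0.833776) = 0.045448.
d = 0.868079 + 0.045448 = 0.913527.

0.914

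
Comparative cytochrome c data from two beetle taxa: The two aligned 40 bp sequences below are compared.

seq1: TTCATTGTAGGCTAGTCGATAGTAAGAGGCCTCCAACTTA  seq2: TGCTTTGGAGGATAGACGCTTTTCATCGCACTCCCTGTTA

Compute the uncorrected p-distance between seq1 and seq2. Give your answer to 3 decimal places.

The sequences differ at 16 of 40 positions.
p = 16/40 = 0.400.

0.400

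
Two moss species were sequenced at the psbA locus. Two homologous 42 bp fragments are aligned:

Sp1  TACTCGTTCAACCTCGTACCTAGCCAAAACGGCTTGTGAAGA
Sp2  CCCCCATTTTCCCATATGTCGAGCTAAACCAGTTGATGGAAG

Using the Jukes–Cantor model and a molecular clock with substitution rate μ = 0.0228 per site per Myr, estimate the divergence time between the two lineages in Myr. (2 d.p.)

19.72

The sequences differ at 22 of 42 sites, so p = 22/42 ≈ 0.52381.
d = −(3/4) ln(1 − 4p/3) = −0.75 ln(1 − 0.698413) = −0.75 ln(0.301587)
  = −0.75 × (-1.198697) = 0.899023 substitutions/site.
Under a molecular clock d = 2μt, so t = d/(2μ) = 0.899023 / (2 × 0.0228) = 19.72 Myr.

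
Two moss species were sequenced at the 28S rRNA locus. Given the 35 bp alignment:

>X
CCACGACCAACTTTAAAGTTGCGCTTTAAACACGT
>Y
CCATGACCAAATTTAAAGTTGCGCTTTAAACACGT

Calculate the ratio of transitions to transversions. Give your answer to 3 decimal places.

1.000

Transitions are A↔G and C↔T; transversions are all other mismatches.
Transitions: 1. Transversions: 1.
R = 1/1 = 1.000.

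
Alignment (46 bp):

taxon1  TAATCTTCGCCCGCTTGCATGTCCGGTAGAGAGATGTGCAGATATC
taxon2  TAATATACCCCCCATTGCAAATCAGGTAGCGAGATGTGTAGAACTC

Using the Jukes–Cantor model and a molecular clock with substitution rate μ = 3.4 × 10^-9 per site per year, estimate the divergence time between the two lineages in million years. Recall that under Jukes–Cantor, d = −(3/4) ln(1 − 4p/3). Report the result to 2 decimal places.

The sequences differ at 12 of 46 sites, so p = 12/46 ≈ 0.26087.
d = −(3/4) ln(1 − 4p/3) = −0.75 ln(1 − 0.347827) = −0.75 ln(0.652173)
  = −0.75 × (-0.427445) = 0.320584 substitutions/site.
Under a molecular clock d = 2μt, so t = d/(2μ) = 0.320584 / (2 × 3.4 × 10^-9) = 47.14 million years.

47.14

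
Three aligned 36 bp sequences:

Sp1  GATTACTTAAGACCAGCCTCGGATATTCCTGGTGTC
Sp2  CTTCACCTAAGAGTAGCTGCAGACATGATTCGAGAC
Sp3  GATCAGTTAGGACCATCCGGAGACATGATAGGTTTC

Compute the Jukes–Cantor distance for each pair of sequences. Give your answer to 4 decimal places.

d(Sp1,Sp2) = 0.6735, d(Sp1,Sp3) = 0.4926, d(Sp2,Sp3) = 0.6082

Sp1–Sp2: 16/36 sites differ → p ≈ 0.444444, d = −0.75 ln(1 − 0.592592) = 0.673455 ≈ 0.6735.
Sp1–Sp3: 13/36 sites differ → p ≈ 0.361111, d = −0.75 ln(1 − 0.481481) = 0.492584 ≈ 0.4926.
Sp2–Sp3: 15/36 sites differ → p ≈ 0.416667, d = −0.75 ln(1 − 0.555556) = 0.608198 ≈ 0.6082.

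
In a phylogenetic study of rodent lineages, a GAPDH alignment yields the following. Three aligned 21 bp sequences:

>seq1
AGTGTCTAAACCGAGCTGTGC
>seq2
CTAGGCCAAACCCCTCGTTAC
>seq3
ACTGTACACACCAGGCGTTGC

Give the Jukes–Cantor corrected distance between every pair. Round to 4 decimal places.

d(seq1,seq2) = 0.8990, d(seq1,seq3) = 0.5319, d(seq2,seq3) = 0.7557

seq1–seq2: 11/21 sites differ → p ≈ 0.52381, d = −0.75 ln(1 − 0.698413) = 0.899023 ≈ 0.8990.
seq1–seq3: 8/21 sites differ → p ≈ 0.380952, d = −0.75 ln(1 − 0.507936) = 0.531860 ≈ 0.5319.
seq2–seq3: 10/21 sites differ → p ≈ 0.47619, d = −0.75 ln(1 − 0.63492) = 0.755729 ≈ 0.7557.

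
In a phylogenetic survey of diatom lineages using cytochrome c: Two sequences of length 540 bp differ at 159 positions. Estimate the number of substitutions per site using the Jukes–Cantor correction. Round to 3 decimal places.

0.374

p = 159/540 ≈ 0.294444.
d = −(3/4) ln(1 − 4p/3) = −0.75 ln(1 − 0.392592) = −0.75 ln(0.607408)
  = −0.75 × (-0.498555) = 0.373916 substitutions/site.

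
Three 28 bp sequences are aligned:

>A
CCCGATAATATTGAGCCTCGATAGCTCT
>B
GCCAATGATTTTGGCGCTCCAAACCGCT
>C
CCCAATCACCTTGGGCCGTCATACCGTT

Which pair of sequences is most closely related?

B and C

A–B: 11/28 differ, p = 0.393, d = 0.556.
A–C: 11/28 differ, p = 0.393, d = 0.556.
B–C: 10/28 differ, p = 0.357, d = 0.485.
The smallest distance is between B and C.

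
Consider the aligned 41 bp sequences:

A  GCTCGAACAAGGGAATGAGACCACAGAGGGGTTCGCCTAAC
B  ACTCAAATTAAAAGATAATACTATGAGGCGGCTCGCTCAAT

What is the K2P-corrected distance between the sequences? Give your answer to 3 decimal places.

1.203

Of 41 sites, 17 differences are transitions and 3 are transversions, so P = 17/41 ≈ 0.414634 and Q = 3/41 ≈ 0.073171.
Under the Kimura two-parameter model, d = −½ ln(1 − 2P − Q) − ¼ ln(1 − 2Q).
1 − 2P − Q = 0.097561, giving −½ ln(0.097561) = 1.163639.
1 − 2Q = 0.853658, giving −¼ ln(0.853658) = 0.039556.
d = 1.163639 + 0.039556 = 1.203195.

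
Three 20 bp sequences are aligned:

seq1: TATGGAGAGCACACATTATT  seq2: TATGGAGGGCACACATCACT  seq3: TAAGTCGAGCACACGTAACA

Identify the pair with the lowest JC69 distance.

seq1–seq2: 3/20 differ, p = 0.150, d = 0.167.
seq1–seq3: 7/20 differ, p = 0.350, d = 0.471.
seq2–seq3: 7/20 differ, p = 0.350, d = 0.471.
The smallest distance is between seq1 and seq2.

seq1 and seq2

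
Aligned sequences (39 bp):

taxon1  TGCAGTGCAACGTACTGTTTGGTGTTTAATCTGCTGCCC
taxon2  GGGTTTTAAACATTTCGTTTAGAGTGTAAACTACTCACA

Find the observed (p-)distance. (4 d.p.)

0.4615

The sequences differ at 18 of 39 positions.
p = 18/39 = 0.461538… ≈ 0.4615 (to 4 d.p.).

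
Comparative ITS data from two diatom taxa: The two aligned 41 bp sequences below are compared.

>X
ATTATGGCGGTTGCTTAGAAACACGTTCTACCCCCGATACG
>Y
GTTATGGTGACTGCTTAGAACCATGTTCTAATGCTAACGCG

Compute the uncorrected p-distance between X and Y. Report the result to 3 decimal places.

The sequences differ at 13 of 41 positions.
p = 13/41 = 0.317073… ≈ 0.317 (to 3 d.p.).

0.317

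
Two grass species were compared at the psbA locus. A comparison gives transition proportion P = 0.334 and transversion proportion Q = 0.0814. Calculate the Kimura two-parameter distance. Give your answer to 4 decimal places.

0.7364

Under the Kimura two-parameter model, d = −½ ln(1 − 2P − Q) − ¼ ln(1 − 2Q).
1 − 2P − Q = 0.2506, giving −½ ln(0.2506) = 0.691949.
1 − 2Q = 0.8372, giving −¼ ln(0.8372) = 0.044423.
d = 0.691949 + 0.044423 = 0.736372.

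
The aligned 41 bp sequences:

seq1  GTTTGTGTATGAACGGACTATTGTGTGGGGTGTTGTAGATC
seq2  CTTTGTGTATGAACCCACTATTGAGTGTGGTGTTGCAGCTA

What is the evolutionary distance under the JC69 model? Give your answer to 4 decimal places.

The sequences differ at 8 of 41 sites (1, 15, 16, 24, 28, 36, 39, 41), so p = 8/41 ≈ 0.195122.
d = −(3/4) ln(1 − 4p/3) = −0.75 ln(1 − 0.260163) = −0.75 ln(0.739837)
  = −0.75 × (-0.301325) = 0.225994 substitutions/site.

0.2260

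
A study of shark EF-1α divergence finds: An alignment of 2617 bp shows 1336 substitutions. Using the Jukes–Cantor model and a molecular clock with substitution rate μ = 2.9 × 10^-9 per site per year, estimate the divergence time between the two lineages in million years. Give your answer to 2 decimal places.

p = 1336/2617 ≈ 0.510508.
d = −(3/4) ln(1 − 4p/3) = −0.75 ln(1 − 0.680677) = −0.75 ln(0.319323)
  = −0.75 × (-1.141552) = 0.856164 substitutions/site.
Under a molecular clock d = 2μt, so t = d/(2μ) = 0.856164 / (2 × 2.9 × 10^-9) = 147.61 million years.

147.61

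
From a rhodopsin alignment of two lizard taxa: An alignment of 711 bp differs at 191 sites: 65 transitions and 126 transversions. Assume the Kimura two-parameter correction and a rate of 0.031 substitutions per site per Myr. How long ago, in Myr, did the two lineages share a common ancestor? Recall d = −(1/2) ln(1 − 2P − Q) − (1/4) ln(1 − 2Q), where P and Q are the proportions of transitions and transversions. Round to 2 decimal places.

P = 65/711 ≈ 0.091421 and Q = 126/711 ≈ 0.177215.
Under the Kimura two-parameter model, d = −½ ln(1 − 2P − Q) − ¼ ln(1 − 2Q).
1 − 2P − Q = 0.639943, giving −½ ln(0.639943) = 0.223188.
1 − 2Q = 0.64557, giving −¼ ln(0.64557) = 0.109405.
d = 0.223188 + 0.109405 = 0.332593.
Under a molecular clock d = 2μt, so t = d/(2μ) = 0.332593 / (2 × 0.031) = 5.36 Myr.

5.36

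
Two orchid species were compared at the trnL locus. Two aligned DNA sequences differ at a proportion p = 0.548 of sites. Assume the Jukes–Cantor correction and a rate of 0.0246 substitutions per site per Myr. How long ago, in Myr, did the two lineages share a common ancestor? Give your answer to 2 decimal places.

d = −(3/4) ln(1 − 4p/3) = −0.75 ln(1 − 0.730667) = −0.75 ln(0.269333)
  = −0.75 × (-1.311807) = 0.983855 substitutions/site.
Under a molecular clock d = 2μt, so t = d/(2μ) = 0.983855 / (2 × 0.0246) = 20.00 Myr.

20.00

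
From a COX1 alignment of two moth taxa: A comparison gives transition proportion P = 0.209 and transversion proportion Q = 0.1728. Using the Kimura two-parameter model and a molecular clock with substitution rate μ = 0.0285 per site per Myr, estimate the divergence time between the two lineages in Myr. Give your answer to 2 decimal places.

Under the Kimura two-parameter model, d = −½ ln(1 − 2P − Q) − ¼ ln(1 − 2Q).
1 − 2P − Q = 0.4092, giving −½ ln(0.4092) = 0.446776.
1 − 2Q = 0.6544, giving −¼ ln(0.6544) = 0.106009.
d = 0.446776 + 0.106009 = 0.552785.
Under a molecular clock d = 2μt, so t = d/(2μ) = 0.552785 / (2 × 0.0285) = 9.70 Myr.

9.70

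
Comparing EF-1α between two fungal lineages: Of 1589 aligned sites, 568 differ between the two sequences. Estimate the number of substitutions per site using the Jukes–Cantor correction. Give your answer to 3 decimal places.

0.486

p = 568/1589 ≈ 0.357458.
d = −(3/4) ln(1 − 4p/3) = −0.75 ln(1 − 0.476611) = −0.75 ln(0.523389)
  = −0.75 × (-0.647430) = 0.485573 substitutions/site.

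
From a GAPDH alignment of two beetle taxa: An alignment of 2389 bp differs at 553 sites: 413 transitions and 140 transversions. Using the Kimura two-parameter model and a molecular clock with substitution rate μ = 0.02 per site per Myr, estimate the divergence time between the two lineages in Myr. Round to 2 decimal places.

7.26

P = 413/2389 ≈ 0.172876 and Q = 140/2389 ≈ 0.058602.
Under the Kimura two-parameter model, d = −½ ln(1 − 2P − Q) − ¼ ln(1 − 2Q).
1 − 2P − Q = 0.595646, giving −½ ln(0.595646) = 0.259054.
1 − 2Q = 0.882796, giving −¼ ln(0.882796) = 0.031165.
d = 0.259054 + 0.031165 = 0.290219.
Under a molecular clock d = 2μt, so t = d/(2μ) = 0.290219 / (2 × 0.02) = 7.26 Myr.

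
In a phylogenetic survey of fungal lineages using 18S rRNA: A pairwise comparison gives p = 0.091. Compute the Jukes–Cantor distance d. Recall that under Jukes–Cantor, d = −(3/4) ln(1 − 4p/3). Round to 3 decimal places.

0.097

d = −(3/4) ln(1 − 4p/3) = −0.75 ln(1 − 0.121333) = −0.75 ln(0.878667)
  = −0.75 × (-0.129349) = 0.097012 substitutions/site.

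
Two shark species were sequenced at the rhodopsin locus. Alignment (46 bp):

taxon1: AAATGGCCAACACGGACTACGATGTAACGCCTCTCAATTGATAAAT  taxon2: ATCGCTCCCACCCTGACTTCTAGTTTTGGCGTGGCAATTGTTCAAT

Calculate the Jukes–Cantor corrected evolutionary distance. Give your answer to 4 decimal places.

0.6501

The sequences differ at 20 of 46 sites, so p = 20/46 ≈ 0.434783.
d = −(3/4) ln(1 − 4p/3) = −0.75 ln(1 − 0.579711) = −0.75 ln(0.420289)
  = −0.75 × (-0.866813) = 0.650110 substitutions/site.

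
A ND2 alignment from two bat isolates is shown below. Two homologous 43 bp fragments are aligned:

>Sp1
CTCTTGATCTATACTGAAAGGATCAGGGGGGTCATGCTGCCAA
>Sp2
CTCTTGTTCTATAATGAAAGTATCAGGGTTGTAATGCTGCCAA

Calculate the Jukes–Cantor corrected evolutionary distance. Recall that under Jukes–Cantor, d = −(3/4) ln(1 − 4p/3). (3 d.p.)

The sequences differ at 6 of 43 sites (7, 14, 21, 29, 30, 33), so p = 6/43 ≈ 0.139535.
d = −(3/4) ln(1 − 4p/3) = −0.75 ln(1 − 0.186047) = −0.75 ln(0.813953)
  = −0.75 × (-0.205853) = 0.154390 substitutions/site.

0.154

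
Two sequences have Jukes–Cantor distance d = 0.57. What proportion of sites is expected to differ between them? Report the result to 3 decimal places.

p = (3/4)(1 − e^(−4d/3)) = 0.75 × (1 − e^(-0.76)) = 0.75 × (1 − 0.467666) = 0.399251.

0.399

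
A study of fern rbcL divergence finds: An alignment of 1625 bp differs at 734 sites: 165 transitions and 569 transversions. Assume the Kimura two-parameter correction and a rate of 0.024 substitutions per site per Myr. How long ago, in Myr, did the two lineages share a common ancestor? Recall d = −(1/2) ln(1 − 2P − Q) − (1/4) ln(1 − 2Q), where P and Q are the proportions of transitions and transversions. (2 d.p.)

P = 165/1625 ≈ 0.101538 and Q = 569/1625 ≈ 0.350154.
Under the Kimura two-parameter model, d = −½ ln(1 − 2P − Q) − ¼ ln(1 − 2Q).
1 − 2P − Q = 0.44677, giving −½ ln(0.44677) = 0.402856.
1 − 2Q = 0.299692, giving −¼ ln(0.299692) = 0.301250.
d = 0.402856 + 0.301250 = 0.704106.
Under a molecular clock d = 2μt, so t = d/(2μ) = 0.704106 / (2 × 0.024) = 14.67 Myr.

14.67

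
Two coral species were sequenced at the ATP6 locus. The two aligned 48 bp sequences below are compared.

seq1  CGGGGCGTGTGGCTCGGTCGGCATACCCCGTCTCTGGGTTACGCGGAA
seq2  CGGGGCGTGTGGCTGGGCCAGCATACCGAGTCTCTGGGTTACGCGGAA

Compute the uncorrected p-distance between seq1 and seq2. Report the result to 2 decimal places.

0.10

The sequences differ at 5 of 48 positions (sites 15, 18, 20, 28, 29).
p = 5/48 = 0.104166… ≈ 0.10 (to 2 d.p.).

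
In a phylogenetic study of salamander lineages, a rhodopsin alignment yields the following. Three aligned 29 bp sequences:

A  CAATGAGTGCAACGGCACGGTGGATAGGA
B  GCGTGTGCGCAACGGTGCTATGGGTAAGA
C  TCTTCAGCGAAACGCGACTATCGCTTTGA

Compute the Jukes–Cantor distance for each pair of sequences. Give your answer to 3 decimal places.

A–B: 11/29 sites differ → p ≈ 0.37931, d = −0.75 ln(1 − 0.505747) = 0.528531 ≈ 0.529.
A–C: 14/29 sites differ → p ≈ 0.482759, d = −0.75 ln(1 − 0.643679) = 0.773942 ≈ 0.774.
B–C: 12/29 sites differ → p ≈ 0.413793, d = −0.75 ln(1 − 0.551724) = 0.601760 ≈ 0.602.

d(A,B) = 0.529, d(A,C) = 0.774, d(B,C) = 0.602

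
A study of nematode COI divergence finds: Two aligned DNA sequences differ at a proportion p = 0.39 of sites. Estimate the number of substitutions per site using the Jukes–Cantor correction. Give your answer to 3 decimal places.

0.550

d = −(3/4) ln(1 − 4p/3) = −0.75 ln(1 − 0.52) = −0.75 ln(0.48)
  = −0.75 × (-0.733969) = 0.550477 substitutions/site.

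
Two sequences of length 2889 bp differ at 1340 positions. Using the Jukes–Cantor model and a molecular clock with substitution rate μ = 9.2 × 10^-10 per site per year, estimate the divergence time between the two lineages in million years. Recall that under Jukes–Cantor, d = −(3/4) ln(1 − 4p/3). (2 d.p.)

392.72

p = 1340/2889 ≈ 0.463828.
d = −(3/4) ln(1 − 4p/3) = −0.75 ln(1 − 0.618437) = −0.75 ln(0.381563)
  = −0.75 × (-0.963479) = 0.722609 substitutions/site.
Under a molecular clock d = 2μt, so t = d/(2μ) = 0.722609 / (2 × 9.2 × 10^-10) = 392.72 million years.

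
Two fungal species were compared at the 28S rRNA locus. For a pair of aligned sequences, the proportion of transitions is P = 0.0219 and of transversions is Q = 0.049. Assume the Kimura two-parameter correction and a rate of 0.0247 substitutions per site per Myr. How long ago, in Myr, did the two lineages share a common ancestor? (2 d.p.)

1.51

Under the Kimura two-parameter model, d = −½ ln(1 − 2P − Q) − ¼ ln(1 − 2Q).
1 − 2P − Q = 0.9072, giving −½ ln(0.9072) = 0.048696.
1 − 2Q = 0.902, giving −¼ ln(0.902) = 0.025785.
d = 0.048696 + 0.025785 = 0.074481.
Under a molecular clock d = 2μt, so t = d/(2μ) = 0.074481 / (2 × 0.0247) = 1.51 Myr.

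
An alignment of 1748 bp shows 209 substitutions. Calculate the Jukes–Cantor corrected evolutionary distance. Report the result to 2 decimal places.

0.13

p = 209/1748 ≈ 0.119565.
d = −(3/4) ln(1 − 4p/3) = −0.75 ln(1 − 0.15942) = −0.75 ln(0.84058)
  = −0.75 × (-0.173663) = 0.130247 substitutions/site.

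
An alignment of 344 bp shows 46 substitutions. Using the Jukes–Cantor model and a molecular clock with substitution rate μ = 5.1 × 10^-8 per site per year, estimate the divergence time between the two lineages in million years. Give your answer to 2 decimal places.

p = 46/344 ≈ 0.133721.
d = −(3/4) ln(1 − 4p/3) = −0.75 ln(1 − 0.178295) = −0.75 ln(0.821705)
  = −0.75 × (-0.196374) = 0.147281 substitutions/site.
Under a molecular clock d = 2μt, so t = d/(2μ) = 0.147281 / (2 × 5.1 × 10^-8) = 1.44 million years.

1.44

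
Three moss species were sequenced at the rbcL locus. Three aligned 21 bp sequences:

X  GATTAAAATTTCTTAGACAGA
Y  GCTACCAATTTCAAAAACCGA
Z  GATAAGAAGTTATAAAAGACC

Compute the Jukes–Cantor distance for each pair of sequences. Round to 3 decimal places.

X–Y: 8/21 sites differ → p ≈ 0.380952, d = −0.75 ln(1 − 0.507936) = 0.531860 ≈ 0.532.
X–Z: 9/21 sites differ → p ≈ 0.428571, d = −0.75 ln(1 − 0.571428) = 0.635472 ≈ 0.635.
Y–Z: 10/21 sites differ → p ≈ 0.47619, d = −0.75 ln(1 − 0.63492) = 0.755729 ≈ 0.756.

d(X,Y) = 0.532, d(X,Z) = 0.635, d(Y,Z) = 0.756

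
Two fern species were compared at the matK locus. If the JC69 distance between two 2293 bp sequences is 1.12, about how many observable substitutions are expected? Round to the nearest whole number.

1333

Invert JC69: p = (3/4)(1 − e^(−4d/3)) = 0.75 × (1 − e^(-1.493333)) = 0.75 × (1 − 0.224623) = 0.581533.
Expected differing sites = pL ≈ 0.581533 × 2293 = 1333.455169 ≈ 1333.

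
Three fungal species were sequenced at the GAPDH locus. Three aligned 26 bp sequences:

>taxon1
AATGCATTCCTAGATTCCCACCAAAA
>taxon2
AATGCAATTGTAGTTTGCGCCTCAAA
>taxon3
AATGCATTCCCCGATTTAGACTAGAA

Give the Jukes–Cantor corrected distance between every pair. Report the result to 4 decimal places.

taxon1–taxon2: 9/26 sites differ → p ≈ 0.346154, d = −0.75 ln(1 − 0.461539) = 0.464280 ≈ 0.4643.
taxon1–taxon3: 7/26 sites differ → p ≈ 0.269231, d = −0.75 ln(1 − 0.358975) = 0.333515 ≈ 0.3335.
taxon2–taxon3: 11/26 sites differ → p ≈ 0.423077, d = −0.75 ln(1 − 0.564103) = 0.622762 ≈ 0.6228.

d(taxon1,taxon2) = 0.4643, d(taxon1,taxon3) = 0.3335, d(taxon2,taxon3) = 0.6228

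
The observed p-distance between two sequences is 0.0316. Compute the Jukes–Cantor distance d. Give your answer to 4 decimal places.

0.0323

d = −(3/4) ln(1 − 4p/3) = −0.75 ln(1 − 0.042133) = −0.75 ln(0.957867)
  = −0.75 × (-0.043046) = 0.032285 substitutions/site.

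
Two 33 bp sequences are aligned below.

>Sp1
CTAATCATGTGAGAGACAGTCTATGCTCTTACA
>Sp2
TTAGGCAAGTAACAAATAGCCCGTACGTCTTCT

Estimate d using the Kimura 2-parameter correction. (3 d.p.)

1.057

Of 33 sites, 11 differences are transitions and 6 are transversions, so P = 11/33 ≈ 0.333333 and Q = 6/33 ≈ 0.181818.
Under the Kimura two-parameter model, d = −½ ln(1 − 2P − Q) − ¼ ln(1 − 2Q).
1 − 2P − Q = 0.151516, giving −½ ln(0.151516) = 0.943532.
1 − 2Q = 0.636364, giving −¼ ln(0.636364) = 0.112996.
d = 0.943532 + 0.112996 = 1.056528.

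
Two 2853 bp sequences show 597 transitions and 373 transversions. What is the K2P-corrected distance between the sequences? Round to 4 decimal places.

P = 597/2853 ≈ 0.209253 and Q = 373/2853 ≈ 0.13074.
Under the Kimura two-parameter model, d = −½ ln(1 − 2P − Q) − ¼ ln(1 − 2Q).
1 − 2P − Q = 0.450754, giving −½ ln(0.450754) = 0.398417.
1 − 2Q = 0.73852, giving −¼ ln(0.73852) = 0.075777.
d = 0.398417 + 0.075777 = 0.474194.

0.4742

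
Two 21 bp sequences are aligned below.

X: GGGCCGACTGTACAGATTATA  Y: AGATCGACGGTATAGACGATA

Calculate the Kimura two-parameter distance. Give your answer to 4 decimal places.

Of 21 sites, 5 differences are transitions and 2 are transversions, so P = 5/21 ≈ 0.238095 and Q = 2/21 ≈ 0.095238.
Under the Kimura two-parameter model, d = −½ ln(1 − 2P − Q) − ¼ ln(1 − 2Q).
1 − 2P − Q = 0.428572, giving −½ ln(0.428572) = 0.423648.
1 − 2Q = 0.809524, giving −¼ ln(0.809524) = 0.052827.
d = 0.423648 + 0.052827 = 0.476475.

0.4765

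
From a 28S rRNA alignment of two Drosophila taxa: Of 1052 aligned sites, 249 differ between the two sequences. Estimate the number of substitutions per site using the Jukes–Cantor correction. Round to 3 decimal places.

p = 249/1052 ≈ 0.236692.
d = −(3/4) ln(1 − 4p/3) = −0.75 ln(1 − 0.315589) = −0.75 ln(0.684411)
  = −0.75 × (-0.379197) = 0.284398 substitutions/site.

0.284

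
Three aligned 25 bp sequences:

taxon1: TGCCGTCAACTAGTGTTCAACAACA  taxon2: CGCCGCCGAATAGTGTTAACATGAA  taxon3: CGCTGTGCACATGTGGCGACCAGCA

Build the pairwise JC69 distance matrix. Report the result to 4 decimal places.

d(taxon1,taxon2) = 0.5716, d(taxon1,taxon3) = 0.6626, d(taxon2,taxon3) = 0.8865

taxon1–taxon2: 10/25 sites differ → p = 0.4, d = −0.75 ln(1 − 0.533333) = 0.571605 ≈ 0.5716.
taxon1–taxon3: 11/25 sites differ → p = 0.44, d = −0.75 ln(1 − 0.586667) = 0.662626 ≈ 0.6626.
taxon2–taxon3: 13/25 sites differ → p = 0.52, d = −0.75 ln(1 − 0.693333) = 0.886495 ≈ 0.8865.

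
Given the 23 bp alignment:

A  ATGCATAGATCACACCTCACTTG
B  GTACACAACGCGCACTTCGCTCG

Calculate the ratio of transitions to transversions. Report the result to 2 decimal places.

4.00

Transitions are A↔G and C↔T; transversions are all other mismatches.
Transitions: 8. Transversions: 2.
R = 8/2 = 4.00.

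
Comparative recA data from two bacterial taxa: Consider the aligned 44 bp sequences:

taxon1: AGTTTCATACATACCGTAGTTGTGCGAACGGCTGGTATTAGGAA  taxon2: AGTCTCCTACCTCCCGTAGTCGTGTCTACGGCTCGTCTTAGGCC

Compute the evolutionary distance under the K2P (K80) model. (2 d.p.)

Of 44 sites, 3 differences are transitions and 9 are transversions, so P = 3/44 ≈ 0.068182 and Q = 9/44 ≈ 0.204545.
Under the Kimura two-parameter model, d = −½ ln(1 − 2P − Q) − ¼ ln(1 − 2Q).
1 − 2P − Q = 0.659091, giving −½ ln(0.659091) = 0.208447.
1 − 2Q = 0.59091, giving −¼ ln(0.59091) = 0.131523.
d = 0.208447 + 0.131523 = 0.339970.

0.34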